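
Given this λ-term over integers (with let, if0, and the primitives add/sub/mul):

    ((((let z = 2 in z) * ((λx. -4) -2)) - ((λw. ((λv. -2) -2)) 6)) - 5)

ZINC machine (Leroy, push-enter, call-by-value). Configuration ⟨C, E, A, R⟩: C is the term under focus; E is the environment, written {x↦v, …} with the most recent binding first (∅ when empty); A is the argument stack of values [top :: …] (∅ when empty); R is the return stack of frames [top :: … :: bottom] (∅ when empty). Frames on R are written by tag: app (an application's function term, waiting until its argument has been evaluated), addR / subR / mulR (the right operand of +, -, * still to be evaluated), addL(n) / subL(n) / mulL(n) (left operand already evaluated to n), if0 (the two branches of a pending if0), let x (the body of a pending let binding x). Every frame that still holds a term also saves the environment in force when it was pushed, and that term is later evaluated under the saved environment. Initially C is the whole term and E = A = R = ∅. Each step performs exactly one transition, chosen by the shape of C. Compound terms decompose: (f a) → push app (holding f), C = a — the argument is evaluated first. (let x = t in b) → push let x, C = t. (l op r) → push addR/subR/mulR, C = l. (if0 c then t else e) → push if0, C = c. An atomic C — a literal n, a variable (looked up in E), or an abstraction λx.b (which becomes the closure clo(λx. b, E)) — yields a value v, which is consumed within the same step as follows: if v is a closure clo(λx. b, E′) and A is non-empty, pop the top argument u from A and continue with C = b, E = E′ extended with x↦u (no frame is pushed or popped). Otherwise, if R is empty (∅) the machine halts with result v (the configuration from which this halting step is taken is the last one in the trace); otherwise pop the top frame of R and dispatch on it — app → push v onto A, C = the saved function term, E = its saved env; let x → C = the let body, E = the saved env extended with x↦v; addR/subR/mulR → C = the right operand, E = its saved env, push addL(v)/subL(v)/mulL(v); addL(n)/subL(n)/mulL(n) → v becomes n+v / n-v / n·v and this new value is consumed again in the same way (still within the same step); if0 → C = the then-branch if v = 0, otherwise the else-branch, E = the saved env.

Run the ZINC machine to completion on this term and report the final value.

step 0: [C=((((let z = 2 in z) * ((λx. -4) -2)) - ((λw. ((λv. -2) -2)) 6)) - 5) | E=∅ | A=∅ | R=∅]
step 1: [C=(((let z = 2 in z) * ((λx. -4) -2)) - ((λw. ((λv. -2) -2)) 6)) | E=∅ | A=∅ | R=[subR]]
step 2: [C=((let z = 2 in z) * ((λx. -4) -2)) | E=∅ | A=∅ | R=[subR :: subR]]
step 3: [C=(let z = 2 in z) | E=∅ | A=∅ | R=[mulR :: subR :: subR]]
step 4: [C=2 | E=∅ | A=∅ | R=[let z :: mulR :: subR :: subR]]
step 5: [C=z | E={z↦2} | A=∅ | R=[mulR :: subR :: subR]]
step 6: [C=((λx. -4) -2) | E=∅ | A=∅ | R=[mulL(2) :: subR :: subR]]
step 7: [C=-2 | E=∅ | A=∅ | R=[app :: mulL(2) :: subR :: subR]]
step 8: [C=(λx. -4) | E=∅ | A=[-2] | R=[mulL(2) :: subR :: subR]]
step 9: [C=-4 | E={x↦-2} | A=∅ | R=[mulL(2) :: subR :: subR]]
step 10: [C=((λw. ((λv. -2) -2)) 6) | E=∅ | A=∅ | R=[subL(-8) :: subR]]
step 11: [C=6 | E=∅ | A=∅ | R=[app :: subL(-8) :: subR]]
step 12: [C=(λw. ((λv. -2) -2)) | E=∅ | A=[6] | R=[subL(-8) :: subR]]
step 13: [C=((λv. -2) -2) | E={w↦6} | A=∅ | R=[subL(-8) :: subR]]
step 14: [C=-2 | E={w↦6} | A=∅ | R=[app :: subL(-8) :: subR]]
step 15: [C=(λv. -2) | E={w↦6} | A=[-2] | R=[subL(-8) :: subR]]
step 16: [C=-2 | E={v↦-2, w↦6} | A=∅ | R=[subL(-8) :: subR]]
step 17: [C=5 | E=∅ | A=∅ | R=[subL(-6)]]
→ final value -11

Answer: -11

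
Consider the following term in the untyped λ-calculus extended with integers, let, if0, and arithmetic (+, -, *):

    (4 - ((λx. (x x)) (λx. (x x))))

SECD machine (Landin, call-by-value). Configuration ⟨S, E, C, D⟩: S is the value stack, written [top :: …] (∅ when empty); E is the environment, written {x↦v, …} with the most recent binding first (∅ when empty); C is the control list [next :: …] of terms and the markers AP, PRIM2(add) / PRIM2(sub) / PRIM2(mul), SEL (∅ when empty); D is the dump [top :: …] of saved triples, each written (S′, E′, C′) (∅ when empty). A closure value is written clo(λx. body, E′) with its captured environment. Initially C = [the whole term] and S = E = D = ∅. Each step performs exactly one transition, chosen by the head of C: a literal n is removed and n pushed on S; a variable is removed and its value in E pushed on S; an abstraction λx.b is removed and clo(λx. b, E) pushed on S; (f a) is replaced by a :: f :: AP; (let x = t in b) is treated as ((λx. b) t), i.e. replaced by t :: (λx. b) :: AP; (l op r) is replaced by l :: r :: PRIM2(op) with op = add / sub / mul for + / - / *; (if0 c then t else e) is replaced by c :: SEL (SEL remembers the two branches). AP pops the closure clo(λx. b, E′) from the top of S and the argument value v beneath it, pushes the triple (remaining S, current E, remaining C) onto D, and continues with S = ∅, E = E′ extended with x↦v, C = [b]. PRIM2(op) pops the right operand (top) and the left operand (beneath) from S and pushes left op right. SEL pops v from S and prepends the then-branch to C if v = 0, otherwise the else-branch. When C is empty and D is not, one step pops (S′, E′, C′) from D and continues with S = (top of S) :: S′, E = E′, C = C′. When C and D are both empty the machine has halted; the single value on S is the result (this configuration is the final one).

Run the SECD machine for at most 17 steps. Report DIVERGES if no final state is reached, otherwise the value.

Answer: DIVERGES (no final state within 17 steps)

Machine steps:
0. ⟨S=∅; E=∅; C=[(4 - ((λx. (x x)) (λx. (x x))))]; D=∅⟩
1. ⟨S=∅; E=∅; C=[4 :: ((λx. (x x)) (λx. (x x))) :: PRIM2(sub)]; D=∅⟩
2. ⟨S=[4]; E=∅; C=[((λx. (x x)) (λx. (x x))) :: PRIM2(sub)]; D=∅⟩
3. ⟨S=[4]; E=∅; C=[(λx. (x x)) :: (λx. (x x)) :: AP :: PRIM2(sub)]; D=∅⟩
4. ⟨S=[clo(λx. (x x), ∅) :: 4]; E=∅; C=[(λx. (x x)) :: AP :: PRIM2(sub)]; D=∅⟩
5. ⟨S=[clo(λx. (x x), ∅) :: clo(λx. (x x), ∅) :: 4]; E=∅; C=[AP :: PRIM2(sub)]; D=∅⟩
6. ⟨S=∅; E={x↦clo(λx. (x x), ∅)}; C=[(x x)]; D=[([4], ∅, [PRIM2(sub)])]⟩
7. ⟨S=∅; E={x↦clo(λx. (x x), ∅)}; C=[x :: x :: AP]; D=[([4], ∅, [PRIM2(sub)])]⟩
8. ⟨S=[clo(λx. (x x), ∅)]; E={x↦clo(λx. (x x), ∅)}; C=[x :: AP]; D=[([4], ∅, [PRIM2(sub)])]⟩
9. ⟨S=[clo(λx. (x x), ∅) :: clo(λx. (x x), ∅)]; E={x↦clo(λx. (x x), ∅)}; C=[AP]; D=[([4], ∅, [PRIM2(sub)])]⟩
10. ⟨S=∅; E={x↦clo(λx. (x x), ∅)}; C=[(x x)]; D=[(∅, {x↦clo(λx. (x x), ∅)}, ∅) :: ([4], ∅, [PRIM2(sub)])]⟩
11. ⟨S=∅; E={x↦clo(λx. (x x), ∅)}; C=[x :: x :: AP]; D=[(∅, {x↦clo(λx. (x x), ∅)}, ∅) :: ([4], ∅, [PRIM2(sub)])]⟩
12. ⟨S=[clo(λx. (x x), ∅)]; E={x↦clo(λx. (x x), ∅)}; C=[x :: AP]; D=[(∅, {x↦clo(λx. (x x), ∅)}, ∅) :: ([4], ∅, [PRIM2(sub)])]⟩
13. ⟨S=[clo(λx. (x x), ∅) :: clo(λx. (x x), ∅)]; E={x↦clo(λx. (x x), ∅)}; C=[AP]; D=[(∅, {x↦clo(λx. (x x), ∅)}, ∅) :: ([4], ∅, [PRIM2(sub)])]⟩
14. ⟨S=∅; E={x↦clo(λx. (x x), ∅)}; C=[(x x)]; D=[(∅, {x↦clo(λx. (x x), ∅)}, ∅) :: (∅, {x↦clo(λx. (x x), ∅)}, ∅) :: ([4], ∅, [PRIM2(sub)])]⟩
15. ⟨S=∅; E={x↦clo(λx. (x x), ∅)}; C=[x :: x :: AP]; D=[(∅, {x↦clo(λx. (x x), ∅)}, ∅) :: (∅, {x↦clo(λx. (x x), ∅)}, ∅) :: ([4], ∅, [PRIM2(sub)])]⟩
16. ⟨S=[clo(λx. (x x), ∅)]; E={x↦clo(λx. (x x), ∅)}; C=[x :: AP]; D=[(∅, {x↦clo(λx. (x x), ∅)}, ∅) :: (∅, {x↦clo(λx. (x x), ∅)}, ∅) :: ([4], ∅, [PRIM2(sub)])]⟩
17. ⟨S=[clo(λx. (x x), ∅) :: clo(λx. (x x), ∅)]; E={x↦clo(λx. (x x), ∅)}; C=[AP]; D=[(∅, {x↦clo(λx. (x x), ∅)}, ∅) :: (∅, {x↦clo(λx. (x x), ∅)}, ∅) :: ([4], ∅, [PRIM2(sub)])]⟩
→ 17 transitions taken and the configuration is still not final: no result within 17 steps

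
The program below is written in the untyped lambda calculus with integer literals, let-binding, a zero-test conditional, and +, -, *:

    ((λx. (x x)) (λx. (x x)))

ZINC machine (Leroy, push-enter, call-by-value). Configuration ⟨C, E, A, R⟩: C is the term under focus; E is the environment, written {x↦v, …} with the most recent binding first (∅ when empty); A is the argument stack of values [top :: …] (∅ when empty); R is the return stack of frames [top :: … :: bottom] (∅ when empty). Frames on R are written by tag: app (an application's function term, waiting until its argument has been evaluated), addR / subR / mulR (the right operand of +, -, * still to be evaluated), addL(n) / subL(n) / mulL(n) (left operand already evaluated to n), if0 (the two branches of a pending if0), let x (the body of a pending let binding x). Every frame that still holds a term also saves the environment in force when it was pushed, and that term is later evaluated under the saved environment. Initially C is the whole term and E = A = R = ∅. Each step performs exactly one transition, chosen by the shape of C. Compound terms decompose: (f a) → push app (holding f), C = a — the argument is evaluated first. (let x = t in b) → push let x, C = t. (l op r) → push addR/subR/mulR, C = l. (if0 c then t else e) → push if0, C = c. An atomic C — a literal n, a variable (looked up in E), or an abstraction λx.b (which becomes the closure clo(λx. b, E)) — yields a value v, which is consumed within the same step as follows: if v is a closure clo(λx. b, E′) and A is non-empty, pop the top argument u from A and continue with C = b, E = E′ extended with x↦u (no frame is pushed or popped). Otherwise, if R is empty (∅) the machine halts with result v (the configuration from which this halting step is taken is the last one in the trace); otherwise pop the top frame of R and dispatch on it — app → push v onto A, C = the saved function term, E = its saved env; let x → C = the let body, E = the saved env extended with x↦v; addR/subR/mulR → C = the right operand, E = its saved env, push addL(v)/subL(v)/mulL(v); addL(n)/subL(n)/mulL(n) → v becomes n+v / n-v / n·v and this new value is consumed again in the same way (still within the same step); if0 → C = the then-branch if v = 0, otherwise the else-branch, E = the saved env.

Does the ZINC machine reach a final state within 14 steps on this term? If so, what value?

t=0: [C=((λx. (x x)) (λx. (x x))) | E=∅ | A=∅ | R=∅]
t=1: [C=(λx. (x x)) | E=∅ | A=∅ | R=[app]]
t=2: [C=(λx. (x x)) | E=∅ | A=[clo(λx. (x x), ∅)] | R=∅]
t=3: [C=(x x) | E={x↦clo(λx. (x x), ∅)} | A=∅ | R=∅]
t=4: [C=x | E={x↦clo(λx. (x x), ∅)} | A=∅ | R=[app]]
t=5: [C=x | E={x↦clo(λx. (x x), ∅)} | A=[clo(λx. (x x), ∅)] | R=∅]
… configuration repeats with period 3 (steps 3–5 recur indefinitely) …

Answer: DIVERGES (no final state within 14 steps)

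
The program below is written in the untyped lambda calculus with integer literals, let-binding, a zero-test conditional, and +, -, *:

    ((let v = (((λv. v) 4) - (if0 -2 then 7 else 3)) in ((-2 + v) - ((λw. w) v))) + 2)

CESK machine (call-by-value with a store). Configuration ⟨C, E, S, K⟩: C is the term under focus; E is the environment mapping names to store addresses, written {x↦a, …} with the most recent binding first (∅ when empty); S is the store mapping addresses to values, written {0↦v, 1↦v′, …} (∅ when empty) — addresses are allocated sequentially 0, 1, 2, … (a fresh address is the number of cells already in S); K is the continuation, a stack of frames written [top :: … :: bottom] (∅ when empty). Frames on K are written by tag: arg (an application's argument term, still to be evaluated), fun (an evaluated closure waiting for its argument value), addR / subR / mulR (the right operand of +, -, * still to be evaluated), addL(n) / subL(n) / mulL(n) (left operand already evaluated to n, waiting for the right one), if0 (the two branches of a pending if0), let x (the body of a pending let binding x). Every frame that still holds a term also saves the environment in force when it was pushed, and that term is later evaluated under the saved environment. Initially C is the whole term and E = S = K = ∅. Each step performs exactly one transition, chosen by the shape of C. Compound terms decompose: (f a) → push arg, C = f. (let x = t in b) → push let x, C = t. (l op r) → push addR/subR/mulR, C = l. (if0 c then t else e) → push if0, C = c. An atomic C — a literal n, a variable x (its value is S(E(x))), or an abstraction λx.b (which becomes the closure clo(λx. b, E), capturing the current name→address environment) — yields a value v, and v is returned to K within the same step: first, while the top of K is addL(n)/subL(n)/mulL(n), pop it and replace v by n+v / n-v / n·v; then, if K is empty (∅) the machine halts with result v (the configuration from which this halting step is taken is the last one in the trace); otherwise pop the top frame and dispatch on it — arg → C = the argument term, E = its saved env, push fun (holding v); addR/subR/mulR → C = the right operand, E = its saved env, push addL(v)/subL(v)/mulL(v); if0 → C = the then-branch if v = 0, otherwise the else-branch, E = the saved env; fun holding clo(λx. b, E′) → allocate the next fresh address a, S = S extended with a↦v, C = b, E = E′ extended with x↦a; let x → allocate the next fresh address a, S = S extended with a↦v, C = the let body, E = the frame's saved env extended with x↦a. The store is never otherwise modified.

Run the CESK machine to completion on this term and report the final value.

Answer: 0

Machine steps:
[0] [C=((let v = (((λv. v) 4) - (if0 -2 then 7 else 3)) in ((-2 + v) - ((λw. w) v))) + 2) | E=∅ | S=∅ | K=∅]
[1] [C=(let v = (((λv. v) 4) - (if0 -2 then 7 else 3)) in ((-2 + v) - ((λw. w) v))) | E=∅ | S=∅ | K=[addR]]
[2] [C=(((λv. v) 4) - (if0 -2 then 7 else 3)) | E=∅ | S=∅ | K=[let v :: addR]]
[3] [C=((λv. v) 4) | E=∅ | S=∅ | K=[subR :: let v :: addR]]
[4] [C=(λv. v) | E=∅ | S=∅ | K=[arg :: subR :: let v :: addR]]
[5] [C=4 | E=∅ | S=∅ | K=[fun :: subR :: let v :: addR]]
[6] [C=v | E={v↦0} | S={0↦4} | K=[subR :: let v :: addR]]
[7] [C=(if0 -2 then 7 else 3) | E=∅ | S={0↦4} | K=[subL(4) :: let v :: addR]]
[8] [C=-2 | E=∅ | S={0↦4} | K=[if0 :: subL(4) :: let v :: addR]]
[9] [C=3 | E=∅ | S={0↦4} | K=[subL(4) :: let v :: addR]]
[10] [C=((-2 + v) - ((λw. w) v)) | E={v↦1} | S={0↦4, 1↦1} | K=[addR]]
[11] [C=(-2 + v) | E={v↦1} | S={0↦4, 1↦1} | K=[subR :: addR]]
[12] [C=-2 | E={v↦1} | S={0↦4, 1↦1} | K=[addR :: subR :: addR]]
[13] [C=v | E={v↦1} | S={0↦4, 1↦1} | K=[addL(-2) :: subR :: addR]]
[14] [C=((λw. w) v) | E={v↦1} | S={0↦4, 1↦1} | K=[subL(-1) :: addR]]
[15] [C=(λw. w) | E={v↦1} | S={0↦4, 1↦1} | K=[arg :: subL(-1) :: addR]]
[16] [C=v | E={v↦1} | S={0↦4, 1↦1} | K=[fun :: subL(-1) :: addR]]
[17] [C=w | E={w↦2, v↦1} | S={0↦4, 1↦1, 2↦1} | K=[subL(-1) :: addR]]
[18] [C=2 | E=∅ | S={0↦4, 1↦1, 2↦1} | K=[addL(-2)]]
→ final value 0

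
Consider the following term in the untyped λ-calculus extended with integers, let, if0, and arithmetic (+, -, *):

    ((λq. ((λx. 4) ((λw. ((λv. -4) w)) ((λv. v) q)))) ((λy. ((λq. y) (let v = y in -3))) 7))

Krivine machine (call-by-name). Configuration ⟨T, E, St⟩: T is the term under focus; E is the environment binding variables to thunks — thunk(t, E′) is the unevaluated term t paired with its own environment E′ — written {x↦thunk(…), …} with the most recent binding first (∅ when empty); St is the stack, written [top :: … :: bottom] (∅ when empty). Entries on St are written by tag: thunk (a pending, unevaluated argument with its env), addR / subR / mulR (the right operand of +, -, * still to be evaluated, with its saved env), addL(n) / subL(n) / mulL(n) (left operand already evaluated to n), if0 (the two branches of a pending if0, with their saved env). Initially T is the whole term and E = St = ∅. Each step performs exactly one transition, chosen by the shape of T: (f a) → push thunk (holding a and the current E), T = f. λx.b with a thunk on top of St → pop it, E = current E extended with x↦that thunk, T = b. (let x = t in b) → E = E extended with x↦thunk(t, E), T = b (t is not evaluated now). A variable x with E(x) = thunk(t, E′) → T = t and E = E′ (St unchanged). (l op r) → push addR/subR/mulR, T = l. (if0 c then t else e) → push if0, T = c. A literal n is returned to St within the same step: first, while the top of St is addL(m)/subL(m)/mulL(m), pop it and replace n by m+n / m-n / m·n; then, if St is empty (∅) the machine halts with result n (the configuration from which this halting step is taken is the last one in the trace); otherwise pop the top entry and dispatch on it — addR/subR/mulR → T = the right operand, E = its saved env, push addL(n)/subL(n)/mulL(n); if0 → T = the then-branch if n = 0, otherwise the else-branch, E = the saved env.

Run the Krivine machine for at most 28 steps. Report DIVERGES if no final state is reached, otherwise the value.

Answer: 4

Machine steps:
t=0: <T=((λq. ((λx. 4) ((λw. ((λv. -4) w)) ((λv. v) q)))) ((λy. ((λq. y) (let v = y in -3))) 7)), E=∅, St=∅>
t=1: <T=(λq. ((λx. 4) ((λw. ((λv. -4) w)) ((λv. v) q)))), E=∅, St=[thunk]>
t=2: <T=((λx. 4) ((λw. ((λv. -4) w)) ((λv. v) q))), E={q↦thunk(((λy. ((λq. y) (let v = y in -3))) 7), ∅)}, St=∅>
t=3: <T=(λx. 4), E={q↦thunk(((λy. ((λq. y) (let v = y in -3))) 7), ∅)}, St=[thunk]>
t=4: <T=4, E={x↦thunk(((λw. ((λv. -4) w)) ((λv. v) q)), {q↦thunk(((λy. ((λq. y) (let v = y in -3))) 7), ∅)}), q↦thunk(((λy. ((λq. y) (let v = y in -3))) 7), ∅)}, St=∅>
→ final value 4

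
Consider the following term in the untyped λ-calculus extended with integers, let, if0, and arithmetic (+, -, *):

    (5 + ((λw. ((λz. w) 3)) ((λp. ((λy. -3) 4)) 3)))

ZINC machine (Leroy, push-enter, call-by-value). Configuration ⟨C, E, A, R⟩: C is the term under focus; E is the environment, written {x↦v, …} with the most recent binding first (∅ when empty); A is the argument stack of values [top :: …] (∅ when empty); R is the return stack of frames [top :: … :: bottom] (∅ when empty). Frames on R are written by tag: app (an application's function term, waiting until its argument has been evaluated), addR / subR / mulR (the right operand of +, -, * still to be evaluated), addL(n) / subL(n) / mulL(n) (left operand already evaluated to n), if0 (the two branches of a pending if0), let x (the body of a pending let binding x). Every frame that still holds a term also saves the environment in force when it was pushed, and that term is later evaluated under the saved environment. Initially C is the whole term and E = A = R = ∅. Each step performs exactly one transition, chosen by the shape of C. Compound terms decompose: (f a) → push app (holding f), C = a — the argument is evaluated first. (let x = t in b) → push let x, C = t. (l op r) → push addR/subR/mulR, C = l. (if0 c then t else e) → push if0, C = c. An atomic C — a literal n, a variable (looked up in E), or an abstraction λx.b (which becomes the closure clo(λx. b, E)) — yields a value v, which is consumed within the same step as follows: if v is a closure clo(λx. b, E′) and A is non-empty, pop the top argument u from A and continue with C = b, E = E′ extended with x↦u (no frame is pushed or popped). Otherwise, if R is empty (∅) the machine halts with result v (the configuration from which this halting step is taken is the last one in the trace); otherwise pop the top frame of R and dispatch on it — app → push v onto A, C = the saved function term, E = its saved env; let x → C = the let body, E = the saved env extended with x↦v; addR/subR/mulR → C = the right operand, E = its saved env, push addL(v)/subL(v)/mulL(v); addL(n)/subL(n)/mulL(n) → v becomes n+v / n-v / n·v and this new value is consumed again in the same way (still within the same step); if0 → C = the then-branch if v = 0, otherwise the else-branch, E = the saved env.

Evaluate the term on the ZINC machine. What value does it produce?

[0] ⟨C=(5 + ((λw. ((λz. w) 3)) ((λp. ((λy. -3) 4)) 3))); E=∅; A=∅; R=∅⟩
[1] ⟨C=5; E=∅; A=∅; R=[addR]⟩
[2] ⟨C=((λw. ((λz. w) 3)) ((λp. ((λy. -3) 4)) 3)); E=∅; A=∅; R=[addL(5)]⟩
[3] ⟨C=((λp. ((λy. -3) 4)) 3); E=∅; A=∅; R=[app :: addL(5)]⟩
[4] ⟨C=3; E=∅; A=∅; R=[app :: app :: addL(5)]⟩
[5] ⟨C=(λp. ((λy. -3) 4)); E=∅; A=[3]; R=[app :: addL(5)]⟩
[6] ⟨C=((λy. -3) 4); E={p↦3}; A=∅; R=[app :: addL(5)]⟩
[7] ⟨C=4; E={p↦3}; A=∅; R=[app :: app :: addL(5)]⟩
[8] ⟨C=(λy. -3); E={p↦3}; A=[4]; R=[app :: addL(5)]⟩
[9] ⟨C=-3; E={y↦4, p↦3}; A=∅; R=[app :: addL(5)]⟩
[10] ⟨C=(λw. ((λz. w) 3)); E=∅; A=[-3]; R=[addL(5)]⟩
[11] ⟨C=((λz. w) 3); E={w↦-3}; A=∅; R=[addL(5)]⟩
[12] ⟨C=3; E={w↦-3}; A=∅; R=[app :: addL(5)]⟩
[13] ⟨C=(λz. w); E={w↦-3}; A=[3]; R=[addL(5)]⟩
[14] ⟨C=w; E={z↦3, w↦-3}; A=∅; R=[addL(5)]⟩
→ final value 2

Answer: 2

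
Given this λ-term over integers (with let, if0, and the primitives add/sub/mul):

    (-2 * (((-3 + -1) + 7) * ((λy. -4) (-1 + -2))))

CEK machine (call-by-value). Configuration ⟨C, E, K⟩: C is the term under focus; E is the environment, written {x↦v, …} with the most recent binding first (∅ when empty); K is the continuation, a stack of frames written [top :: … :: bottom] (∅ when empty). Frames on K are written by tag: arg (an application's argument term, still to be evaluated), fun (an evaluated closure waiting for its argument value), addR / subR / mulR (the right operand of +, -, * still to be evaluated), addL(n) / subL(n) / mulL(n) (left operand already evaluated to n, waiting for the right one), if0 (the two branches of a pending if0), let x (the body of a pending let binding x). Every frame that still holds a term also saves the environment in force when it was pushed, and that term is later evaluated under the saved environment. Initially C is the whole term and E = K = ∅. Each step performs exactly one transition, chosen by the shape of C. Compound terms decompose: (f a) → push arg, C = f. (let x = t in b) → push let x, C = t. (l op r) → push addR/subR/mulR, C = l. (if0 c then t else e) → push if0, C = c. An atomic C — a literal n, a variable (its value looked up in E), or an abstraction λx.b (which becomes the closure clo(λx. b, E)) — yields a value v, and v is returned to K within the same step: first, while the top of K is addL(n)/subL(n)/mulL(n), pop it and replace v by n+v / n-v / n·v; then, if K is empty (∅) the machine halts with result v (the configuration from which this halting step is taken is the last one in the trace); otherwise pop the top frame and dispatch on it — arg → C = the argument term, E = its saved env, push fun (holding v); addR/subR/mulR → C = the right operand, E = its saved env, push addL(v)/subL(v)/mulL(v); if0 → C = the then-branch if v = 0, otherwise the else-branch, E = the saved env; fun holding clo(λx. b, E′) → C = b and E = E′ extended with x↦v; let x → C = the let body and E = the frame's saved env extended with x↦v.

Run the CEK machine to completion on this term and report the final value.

Answer: 24

Execution trace:
[0] ⟨C=(-2 * (((-3 + -1) + 7) * ((λy. -4) (-1 + -2)))); E=∅; K=∅⟩
[1] ⟨C=-2; E=∅; K=[mulR]⟩
[2] ⟨C=(((-3 + -1) + 7) * ((λy. -4) (-1 + -2))); E=∅; K=[mulL(-2)]⟩
[3] ⟨C=((-3 + -1) + 7); E=∅; K=[mulR :: mulL(-2)]⟩
[4] ⟨C=(-3 + -1); E=∅; K=[addR :: mulR :: mulL(-2)]⟩
[5] ⟨C=-3; E=∅; K=[addR :: addR :: mulR :: mulL(-2)]⟩
[6] ⟨C=-1; E=∅; K=[addL(-3) :: addR :: mulR :: mulL(-2)]⟩
[7] ⟨C=7; E=∅; K=[addL(-4) :: mulR :: mulL(-2)]⟩
[8] ⟨C=((λy. -4) (-1 + -2)); E=∅; K=[mulL(3) :: mulL(-2)]⟩
[9] ⟨C=(λy. -4); E=∅; K=[arg :: mulL(3) :: mulL(-2)]⟩
[10] ⟨C=(-1 + -2); E=∅; K=[fun :: mulL(3) :: mulL(-2)]⟩
[11] ⟨C=-1; E=∅; K=[addR :: fun :: mulL(3) :: mulL(-2)]⟩
[12] ⟨C=-2; E=∅; K=[addL(-1) :: fun :: mulL(3) :: mulL(-2)]⟩
[13] ⟨C=-4; E={y↦-3}; K=[mulL(3) :: mulL(-2)]⟩
→ final value 24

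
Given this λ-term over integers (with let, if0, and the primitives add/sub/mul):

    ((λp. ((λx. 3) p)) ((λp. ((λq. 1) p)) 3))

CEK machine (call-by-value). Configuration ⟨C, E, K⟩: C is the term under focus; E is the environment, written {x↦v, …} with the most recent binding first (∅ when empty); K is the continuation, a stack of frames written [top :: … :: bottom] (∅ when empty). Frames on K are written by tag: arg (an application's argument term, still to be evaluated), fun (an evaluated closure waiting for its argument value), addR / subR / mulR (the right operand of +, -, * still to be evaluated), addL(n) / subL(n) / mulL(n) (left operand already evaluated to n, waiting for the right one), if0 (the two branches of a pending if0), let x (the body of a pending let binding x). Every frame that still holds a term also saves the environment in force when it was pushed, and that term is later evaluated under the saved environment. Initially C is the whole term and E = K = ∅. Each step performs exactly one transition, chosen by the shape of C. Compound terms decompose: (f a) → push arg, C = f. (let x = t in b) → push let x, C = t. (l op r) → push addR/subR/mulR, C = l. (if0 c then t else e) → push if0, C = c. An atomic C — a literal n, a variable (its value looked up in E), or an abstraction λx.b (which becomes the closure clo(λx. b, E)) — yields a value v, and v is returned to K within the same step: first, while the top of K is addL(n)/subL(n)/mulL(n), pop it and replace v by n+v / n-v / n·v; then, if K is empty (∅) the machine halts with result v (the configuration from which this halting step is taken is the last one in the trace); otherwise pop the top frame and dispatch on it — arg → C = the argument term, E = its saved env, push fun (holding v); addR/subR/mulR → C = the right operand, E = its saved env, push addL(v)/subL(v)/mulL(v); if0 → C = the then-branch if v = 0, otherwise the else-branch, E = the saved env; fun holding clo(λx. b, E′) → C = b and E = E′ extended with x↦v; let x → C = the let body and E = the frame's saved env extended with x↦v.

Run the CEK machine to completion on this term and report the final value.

[0] <C=((λp. ((λx. 3) p)) ((λp. ((λq. 1) p)) 3)), E=∅, K=∅>
[1] <C=(λp. ((λx. 3) p)), E=∅, K=[arg]>
[2] <C=((λp. ((λq. 1) p)) 3), E=∅, K=[fun]>
[3] <C=(λp. ((λq. 1) p)), E=∅, K=[arg :: fun]>
[4] <C=3, E=∅, K=[fun :: fun]>
[5] <C=((λq. 1) p), E={p↦3}, K=[fun]>
[6] <C=(λq. 1), E={p↦3}, K=[arg :: fun]>
[7] <C=p, E={p↦3}, K=[fun :: fun]>
[8] <C=1, E={q↦3, p↦3}, K=[fun]>
[9] <C=((λx. 3) p), E={p↦1}, K=∅>
[10] <C=(λx. 3), E={p↦1}, K=[arg]>
[11] <C=p, E={p↦1}, K=[fun]>
[12] <C=3, E={x↦1, p↦1}, K=∅>
→ final value 3

Answer: 3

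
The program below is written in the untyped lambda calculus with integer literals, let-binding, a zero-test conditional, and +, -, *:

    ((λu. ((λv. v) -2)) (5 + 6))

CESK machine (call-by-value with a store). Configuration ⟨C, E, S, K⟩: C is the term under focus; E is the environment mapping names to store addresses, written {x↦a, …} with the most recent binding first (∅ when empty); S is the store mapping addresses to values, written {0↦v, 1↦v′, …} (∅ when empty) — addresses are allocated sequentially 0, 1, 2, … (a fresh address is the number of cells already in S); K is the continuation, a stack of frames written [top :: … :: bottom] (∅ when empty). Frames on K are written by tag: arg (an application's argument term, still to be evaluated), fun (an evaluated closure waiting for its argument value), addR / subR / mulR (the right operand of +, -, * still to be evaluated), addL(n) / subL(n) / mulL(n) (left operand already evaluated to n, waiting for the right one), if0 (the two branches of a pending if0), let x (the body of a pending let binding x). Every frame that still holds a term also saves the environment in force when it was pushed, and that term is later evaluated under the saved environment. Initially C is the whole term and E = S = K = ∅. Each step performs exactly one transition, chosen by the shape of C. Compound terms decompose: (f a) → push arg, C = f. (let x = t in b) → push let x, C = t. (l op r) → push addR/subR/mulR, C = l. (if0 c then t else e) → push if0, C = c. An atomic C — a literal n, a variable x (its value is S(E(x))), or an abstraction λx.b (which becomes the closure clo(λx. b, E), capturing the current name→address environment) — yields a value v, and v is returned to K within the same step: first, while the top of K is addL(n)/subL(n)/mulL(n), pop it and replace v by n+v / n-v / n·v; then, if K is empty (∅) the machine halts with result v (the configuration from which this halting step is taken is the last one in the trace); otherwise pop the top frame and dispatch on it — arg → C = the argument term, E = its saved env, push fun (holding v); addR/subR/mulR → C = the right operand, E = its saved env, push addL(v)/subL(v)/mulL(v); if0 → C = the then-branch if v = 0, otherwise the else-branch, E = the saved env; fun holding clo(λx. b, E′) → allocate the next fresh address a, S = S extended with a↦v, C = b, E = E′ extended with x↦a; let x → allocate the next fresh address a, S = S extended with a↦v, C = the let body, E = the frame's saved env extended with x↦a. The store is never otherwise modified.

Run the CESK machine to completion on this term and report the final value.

Answer: -2

Derivation:
0. [C=((λu. ((λv. v) -2)) (5 + 6)) | E=∅ | S=∅ | K=∅]
1. [C=(λu. ((λv. v) -2)) | E=∅ | S=∅ | K=[arg]]
2. [C=(5 + 6) | E=∅ | S=∅ | K=[fun]]
3. [C=5 | E=∅ | S=∅ | K=[addR :: fun]]
4. [C=6 | E=∅ | S=∅ | K=[addL(5) :: fun]]
5. [C=((λv. v) -2) | E={u↦0} | S={0↦11} | K=∅]
6. [C=(λv. v) | E={u↦0} | S={0↦11} | K=[arg]]
7. [C=-2 | E={u↦0} | S={0↦11} | K=[fun]]
8. [C=v | E={v↦1, u↦0} | S={0↦11, 1↦-2} | K=∅]
→ final value -2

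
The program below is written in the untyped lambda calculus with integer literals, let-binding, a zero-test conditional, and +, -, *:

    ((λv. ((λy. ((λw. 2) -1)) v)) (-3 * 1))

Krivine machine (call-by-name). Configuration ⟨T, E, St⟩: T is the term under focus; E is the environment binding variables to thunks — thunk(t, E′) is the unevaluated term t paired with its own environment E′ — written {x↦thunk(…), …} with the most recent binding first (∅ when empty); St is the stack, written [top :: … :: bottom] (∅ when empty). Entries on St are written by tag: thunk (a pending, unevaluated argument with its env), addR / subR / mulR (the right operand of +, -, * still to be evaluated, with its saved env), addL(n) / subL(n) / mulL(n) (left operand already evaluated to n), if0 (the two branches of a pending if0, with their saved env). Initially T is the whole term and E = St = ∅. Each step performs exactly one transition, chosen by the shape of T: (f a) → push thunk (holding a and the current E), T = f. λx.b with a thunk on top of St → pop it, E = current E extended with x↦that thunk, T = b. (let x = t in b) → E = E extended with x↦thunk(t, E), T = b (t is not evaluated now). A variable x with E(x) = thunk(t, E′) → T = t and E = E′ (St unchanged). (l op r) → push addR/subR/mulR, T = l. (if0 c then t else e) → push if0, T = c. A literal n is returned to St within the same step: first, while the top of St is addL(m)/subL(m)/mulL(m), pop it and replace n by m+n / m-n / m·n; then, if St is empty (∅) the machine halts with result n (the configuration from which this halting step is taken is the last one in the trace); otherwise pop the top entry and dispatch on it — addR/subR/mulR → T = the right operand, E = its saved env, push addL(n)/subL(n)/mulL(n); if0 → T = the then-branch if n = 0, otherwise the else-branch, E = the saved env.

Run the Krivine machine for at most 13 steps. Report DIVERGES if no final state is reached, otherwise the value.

Answer: 2

Derivation:
[0] <T=((λv. ((λy. ((λw. 2) -1)) v)) (-3 * 1)), E=∅, St=∅>
[1] <T=(λv. ((λy. ((λw. 2) -1)) v)), E=∅, St=[thunk]>
[2] <T=((λy. ((λw. 2) -1)) v), E={v↦thunk((-3 * 1), ∅)}, St=∅>
[3] <T=(λy. ((λw. 2) -1)), E={v↦thunk((-3 * 1), ∅)}, St=[thunk]>
[4] <T=((λw. 2) -1), E={y↦thunk(v, {v↦thunk((-3 * 1), ∅)}), v↦thunk((-3 * 1), ∅)}, St=∅>
[5] <T=(λw. 2), E={y↦thunk(v, {v↦thunk((-3 * 1), ∅)}), v↦thunk((-3 * 1), ∅)}, St=[thunk]>
[6] <T=2, E={w↦thunk(-1, {y↦thunk(v, {v↦thunk((-3 * 1), ∅)}), v↦thunk((-3 * 1), ∅)}), y↦thunk(v, {v↦thunk((-3 * 1), ∅)}), v↦thunk((-3 * 1), ∅)}, St=∅>
→ final value 2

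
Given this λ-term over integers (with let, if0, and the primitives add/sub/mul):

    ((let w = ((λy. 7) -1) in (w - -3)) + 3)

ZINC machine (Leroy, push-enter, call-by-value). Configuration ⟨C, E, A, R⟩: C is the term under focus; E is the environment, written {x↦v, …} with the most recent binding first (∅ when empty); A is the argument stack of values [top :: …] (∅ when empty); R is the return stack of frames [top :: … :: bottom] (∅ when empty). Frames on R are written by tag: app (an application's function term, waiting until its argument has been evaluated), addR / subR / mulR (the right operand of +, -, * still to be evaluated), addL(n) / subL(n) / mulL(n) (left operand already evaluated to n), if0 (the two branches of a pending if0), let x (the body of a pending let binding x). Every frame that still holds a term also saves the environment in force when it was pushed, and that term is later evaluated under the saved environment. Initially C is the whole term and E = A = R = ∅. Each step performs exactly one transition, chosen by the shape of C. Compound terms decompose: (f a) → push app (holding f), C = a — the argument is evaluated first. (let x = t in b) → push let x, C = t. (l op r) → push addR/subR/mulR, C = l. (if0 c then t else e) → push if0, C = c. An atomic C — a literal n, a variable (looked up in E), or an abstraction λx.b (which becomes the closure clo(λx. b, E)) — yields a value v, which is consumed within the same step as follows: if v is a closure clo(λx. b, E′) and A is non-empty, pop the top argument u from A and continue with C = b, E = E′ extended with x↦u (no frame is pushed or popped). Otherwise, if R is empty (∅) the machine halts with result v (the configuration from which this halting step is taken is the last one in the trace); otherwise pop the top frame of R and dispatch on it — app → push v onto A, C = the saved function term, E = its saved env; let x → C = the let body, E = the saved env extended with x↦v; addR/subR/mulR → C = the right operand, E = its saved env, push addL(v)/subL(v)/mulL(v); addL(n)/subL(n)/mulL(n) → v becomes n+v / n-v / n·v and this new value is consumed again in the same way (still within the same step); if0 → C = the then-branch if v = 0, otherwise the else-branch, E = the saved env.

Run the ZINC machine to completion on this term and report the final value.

Answer: 13

Machine steps:
0. ⟨C=((let w = ((λy. 7) -1) in (w - -3)) + 3); E=∅; A=∅; R=∅⟩
1. ⟨C=(let w = ((λy. 7) -1) in (w - -3)); E=∅; A=∅; R=[addR]⟩
2. ⟨C=((λy. 7) -1); E=∅; A=∅; R=[let w :: addR]⟩
3. ⟨C=-1; E=∅; A=∅; R=[app :: let w :: addR]⟩
4. ⟨C=(λy. 7); E=∅; A=[-1]; R=[let w :: addR]⟩
5. ⟨C=7; E={y↦-1}; A=∅; R=[let w :: addR]⟩
6. ⟨C=(w - -3); E={w↦7}; A=∅; R=[addR]⟩
7. ⟨C=w; E={w↦7}; A=∅; R=[subR :: addR]⟩
8. ⟨C=-3; E={w↦7}; A=∅; R=[subL(7) :: addR]⟩
9. ⟨C=3; E=∅; A=∅; R=[addL(10)]⟩
→ final value 13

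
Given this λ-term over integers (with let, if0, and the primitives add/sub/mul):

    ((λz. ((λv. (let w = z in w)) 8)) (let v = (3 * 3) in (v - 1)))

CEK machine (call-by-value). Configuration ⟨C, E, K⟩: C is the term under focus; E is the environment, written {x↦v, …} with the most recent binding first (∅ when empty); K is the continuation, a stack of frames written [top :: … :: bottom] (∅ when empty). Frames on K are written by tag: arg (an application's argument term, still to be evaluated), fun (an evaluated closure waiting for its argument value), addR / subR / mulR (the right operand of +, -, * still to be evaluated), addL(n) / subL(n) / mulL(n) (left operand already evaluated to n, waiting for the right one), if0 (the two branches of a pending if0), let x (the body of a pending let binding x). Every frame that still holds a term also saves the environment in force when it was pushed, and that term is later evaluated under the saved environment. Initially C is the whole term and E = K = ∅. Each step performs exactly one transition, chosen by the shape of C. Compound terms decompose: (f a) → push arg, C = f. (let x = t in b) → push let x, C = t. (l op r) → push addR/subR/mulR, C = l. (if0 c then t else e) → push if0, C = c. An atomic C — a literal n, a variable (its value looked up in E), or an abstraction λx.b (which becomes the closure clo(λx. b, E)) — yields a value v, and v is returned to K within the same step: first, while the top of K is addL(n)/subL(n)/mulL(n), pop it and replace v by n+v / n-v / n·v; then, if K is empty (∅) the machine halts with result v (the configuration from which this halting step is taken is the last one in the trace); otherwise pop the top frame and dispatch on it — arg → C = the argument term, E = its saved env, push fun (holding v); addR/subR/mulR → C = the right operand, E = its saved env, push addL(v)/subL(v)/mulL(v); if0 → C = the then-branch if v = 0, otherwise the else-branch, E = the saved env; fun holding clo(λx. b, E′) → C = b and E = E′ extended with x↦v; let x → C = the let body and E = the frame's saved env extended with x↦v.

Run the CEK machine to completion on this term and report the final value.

step 0: <C=((λz. ((λv. (let w = z in w)) 8)) (let v = (3 * 3) in (v - 1))), E=∅, K=∅>
step 1: <C=(λz. ((λv. (let w = z in w)) 8)), E=∅, K=[arg]>
step 2: <C=(let v = (3 * 3) in (v - 1)), E=∅, K=[fun]>
step 3: <C=(3 * 3), E=∅, K=[let v :: fun]>
step 4: <C=3, E=∅, K=[mulR :: let v :: fun]>
step 5: <C=3, E=∅, K=[mulL(3) :: let v :: fun]>
step 6: <C=(v - 1), E={v↦9}, K=[fun]>
step 7: <C=v, E={v↦9}, K=[subR :: fun]>
step 8: <C=1, E={v↦9}, K=[subL(9) :: fun]>
step 9: <C=((λv. (let w = z in w)) 8), E={z↦8}, K=∅>
step 10: <C=(λv. (let w = z in w)), E={z↦8}, K=[arg]>
step 11: <C=8, E={z↦8}, K=[fun]>
step 12: <C=(let w = z in w), E={v↦8, z↦8}, K=∅>
step 13: <C=z, E={v↦8, z↦8}, K=[let w]>
step 14: <C=w, E={w↦8, v↦8, z↦8}, K=∅>
→ final value 8

Answer: 8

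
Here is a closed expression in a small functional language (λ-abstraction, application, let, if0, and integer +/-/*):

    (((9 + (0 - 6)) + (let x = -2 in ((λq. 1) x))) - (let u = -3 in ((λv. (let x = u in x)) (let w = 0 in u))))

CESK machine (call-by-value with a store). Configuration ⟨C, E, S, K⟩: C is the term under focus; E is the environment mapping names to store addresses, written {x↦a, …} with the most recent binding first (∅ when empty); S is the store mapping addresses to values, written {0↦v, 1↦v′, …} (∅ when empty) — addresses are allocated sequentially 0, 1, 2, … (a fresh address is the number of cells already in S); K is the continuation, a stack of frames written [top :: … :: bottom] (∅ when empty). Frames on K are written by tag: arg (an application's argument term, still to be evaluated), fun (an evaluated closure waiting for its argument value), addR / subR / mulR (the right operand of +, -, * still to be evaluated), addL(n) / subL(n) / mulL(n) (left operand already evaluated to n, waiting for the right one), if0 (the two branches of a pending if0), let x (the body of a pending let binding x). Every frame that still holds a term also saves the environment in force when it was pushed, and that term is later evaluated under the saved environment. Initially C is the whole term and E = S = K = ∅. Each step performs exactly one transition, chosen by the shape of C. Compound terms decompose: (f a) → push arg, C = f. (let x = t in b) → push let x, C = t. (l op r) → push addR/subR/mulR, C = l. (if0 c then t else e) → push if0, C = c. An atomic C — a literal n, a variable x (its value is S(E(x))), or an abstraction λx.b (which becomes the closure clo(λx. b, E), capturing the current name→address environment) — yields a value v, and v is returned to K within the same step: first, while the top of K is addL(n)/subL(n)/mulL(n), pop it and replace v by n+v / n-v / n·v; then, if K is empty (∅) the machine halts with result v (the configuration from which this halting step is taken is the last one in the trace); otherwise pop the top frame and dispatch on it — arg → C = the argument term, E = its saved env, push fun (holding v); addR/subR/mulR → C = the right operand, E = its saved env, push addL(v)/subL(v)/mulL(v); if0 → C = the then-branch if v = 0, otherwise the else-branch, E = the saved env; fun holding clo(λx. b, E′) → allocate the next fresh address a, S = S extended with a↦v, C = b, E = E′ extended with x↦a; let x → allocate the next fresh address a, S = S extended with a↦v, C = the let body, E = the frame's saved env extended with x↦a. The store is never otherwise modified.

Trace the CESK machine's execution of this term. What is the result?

step 0: [C=(((9 + (0 - 6)) + (let x = -2 in ((λq. 1) x))) - (let u = -3 in ((λv. (let x = u in x)) (let w = 0 in u)))) | E=∅ | S=∅ | K=∅]
step 1: [C=((9 + (0 - 6)) + (let x = -2 in ((λq. 1) x))) | E=∅ | S=∅ | K=[subR]]
step 2: [C=(9 + (0 - 6)) | E=∅ | S=∅ | K=[addR :: subR]]
step 3: [C=9 | E=∅ | S=∅ | K=[addR :: addR :: subR]]
step 4: [C=(0 - 6) | E=∅ | S=∅ | K=[addL(9) :: addR :: subR]]
step 5: [C=0 | E=∅ | S=∅ | K=[subR :: addL(9) :: addR :: subR]]
step 6: [C=6 | E=∅ | S=∅ | K=[subL(0) :: addL(9) :: addR :: subR]]
step 7: [C=(let x = -2 in ((λq. 1) x)) | E=∅ | S=∅ | K=[addL(3) :: subR]]
step 8: [C=-2 | E=∅ | S=∅ | K=[let x :: addL(3) :: subR]]
step 9: [C=((λq. 1) x) | E={x↦0} | S={0↦-2} | K=[addL(3) :: subR]]
step 10: [C=(λq. 1) | E={x↦0} | S={0↦-2} | K=[arg :: addL(3) :: subR]]
step 11: [C=x | E={x↦0} | S={0↦-2} | K=[fun :: addL(3) :: subR]]
step 12: [C=1 | E={q↦1, x↦0} | S={0↦-2, 1↦-2} | K=[addL(3) :: subR]]
step 13: [C=(let u = -3 in ((λv. (let x = u in x)) (let w = 0 in u))) | E=∅ | S={0↦-2, 1↦-2} | K=[subL(4)]]
step 14: [C=-3 | E=∅ | S={0↦-2, 1↦-2} | K=[let u :: subL(4)]]
step 15: [C=((λv. (let x = u in x)) (let w = 0 in u)) | E={u↦2} | S={0↦-2, 1↦-2, 2↦-3} | K=[subL(4)]]
step 16: [C=(λv. (let x = u in x)) | E={u↦2} | S={0↦-2, 1↦-2, 2↦-3} | K=[arg :: subL(4)]]
step 17: [C=(let w = 0 in u) | E={u↦2} | S={0↦-2, 1↦-2, 2↦-3} | K=[fun :: subL(4)]]
step 18: [C=0 | E={u↦2} | S={0↦-2, 1↦-2, 2↦-3} | K=[let w :: fun :: subL(4)]]
step 19: [C=u | E={w↦3, u↦2} | S={0↦-2, 1↦-2, 2↦-3, 3↦0} | K=[fun :: subL(4)]]
step 20: [C=(let x = u in x) | E={v↦4, u↦2} | S={0↦-2, 1↦-2, 2↦-3, 3↦0, 4↦-3} | K=[subL(4)]]
step 21: [C=u | E={v↦4, u↦2} | S={0↦-2, 1↦-2, 2↦-3, 3↦0, 4↦-3} | K=[let x :: subL(4)]]
step 22: [C=x | E={x↦5, v↦4, u↦2} | S={0↦-2, 1↦-2, 2↦-3, 3↦0, 4↦-3, 5↦-3} | K=[subL(4)]]
→ final value 7

Answer: 7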